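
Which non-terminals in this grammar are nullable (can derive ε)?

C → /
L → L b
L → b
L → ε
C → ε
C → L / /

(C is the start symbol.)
ε-productions: L → ε, C → ε
So L, C are immediately nullable.
Every non-terminal is now nullable.
Nullable = { 'C', 'L' }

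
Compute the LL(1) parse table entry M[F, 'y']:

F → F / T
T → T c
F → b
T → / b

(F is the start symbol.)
To find M[F, 'y'], we find productions for F where 'y' is in the predict set (PREDICT(N → α) = (FIRST(α) \ {ε}) ∪ (FOLLOW(N) if α ⇒* ε)).

Relevant sets:
  FIRST(F) = { 'b' }

F → F / T: PREDICT = { 'b' }
F → b: PREDICT = { 'b' }

M[F, 'y'] is empty (no production applies)

Answer: Empty (error entry)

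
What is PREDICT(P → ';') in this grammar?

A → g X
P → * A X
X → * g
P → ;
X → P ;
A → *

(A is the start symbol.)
PREDICT(P → ';') = (FIRST(RHS) \ {ε}) ∪ (FOLLOW(P) if ε ∈ FIRST(RHS), i.e. RHS ⇒* ε)
FIRST(';') = { ';' }
ε ∉ FIRST(';'), so FOLLOW(P) is not added.
PREDICT(P → ';') = { ';' }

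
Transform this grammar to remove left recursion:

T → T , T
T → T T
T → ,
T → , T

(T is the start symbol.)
T → , T'
T → , T T'
T' → , T T'
T' → T T'
T' → ε

T is directly left-recursive. The standard transformation for
  A → A α₁ | ... | A α_m | β₁ | ... | β_n
is
  A  → β₁ A' | ... | β_n A'
  A' → α₁ A' | ... | α_m A' | ε

T → , becomes T → , T'
T → , T becomes T → , T T'
T → T , T becomes T' → , T T'
T → T T becomes T' → T T'
Add T' → ε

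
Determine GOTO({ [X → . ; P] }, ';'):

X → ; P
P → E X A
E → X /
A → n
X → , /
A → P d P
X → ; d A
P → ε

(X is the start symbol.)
GOTO(I, ';') = CLOSURE({ [A → αX.β] : [A → α.Xβ] ∈ I, X = ';' })

Items with dot before ';', with the dot advanced:
  [X → . ; P] → [X → ; . P]
Closure of the advanced items:
  [X → ; . P] has the dot before P: add [P → . E X A], [P → .]
  [P → . E X A] has the dot before E: add [E → . X /]
  [E → . X /] has the dot before X: add [X → . ; P], [X → . , /], [X → . ; d A]

GOTO = { [E → . X /], [P → . E X A], [P → .], [X → . , /], [X → . ; P], [X → . ; d A], [X → ; . P] }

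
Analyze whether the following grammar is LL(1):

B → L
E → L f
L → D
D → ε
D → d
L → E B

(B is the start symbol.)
No. Predict set conflict for L: { 'd', 'f' }

A grammar is LL(1) if for each non-terminal N with multiple productions, the predict sets of those productions are pairwise disjoint, where PREDICT(N → α) = (FIRST(α) \ {ε}) ∪ (FOLLOW(N) if α ⇒* ε).

Relevant sets:
  FIRST(D) = { 'd', ε }
  FIRST(E) = { 'd', 'f' }
  FOLLOW(L) = { $, 'f' }
  FOLLOW(D) = { $, 'f' }

For L:
  PREDICT(L → D) = { $, 'd', 'f' }
  PREDICT(L → E B) = { 'd', 'f' }
For D:
  PREDICT(D → ε) = { $, 'f' }
  PREDICT(D → d) = { 'd' }
B, E have a single production, so nothing to check there.

Conflict found: Predict set conflict for L: { 'd', 'f' }
The grammar is NOT LL(1).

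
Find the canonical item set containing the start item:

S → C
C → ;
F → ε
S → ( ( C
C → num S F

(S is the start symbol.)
First, augment the grammar with S' → S
I₀ = CLOSURE({ [S' → . S] }):
  [S' → . S] has the dot before S: add [S → . C], [S → . ( ( C]
  [S → . C] has the dot before C: add [C → . ;], [C → . num S F]
No further items can be added.

I₀ = { [C → . ;], [C → . num S F], [S → . ( ( C], [S → . C], [S' → . S] }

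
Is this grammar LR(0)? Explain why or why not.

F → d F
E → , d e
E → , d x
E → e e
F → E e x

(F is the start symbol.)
Yes, the grammar is LR(0)

A grammar is LR(0) if no state in the canonical LR(0) collection has:
  - both a shift item (dot before a terminal) and a complete item (shift-reduce conflict), or
  - two or more complete items (reduce-reduce conflict; the accept item [F' → F .] counts as a complete item here).

Augment with F' → F and build the canonical LR(0) collection (I0 = CLOSURE({[F' → . F]}), then GOTO on every symbol after a dot until no new states appear). It has 13 states:
  I0: { [E → . , d e], [E → . , d x], [E → . e e], [F → . E e x], [F → . d F], [F' → . F] }  — shift
  I1: { [E → , . d e], [E → , . d x] }  — shift
  I2: { [F → E . e x] }  — shift
  I3: { [F' → F .] }  — accept
  I4: { [E → . , d e], [E → . , d x], [E → . e e], [F → . E e x], [F → . d F], [F → d . F] }  — shift
  I5: { [E → e . e] }  — shift
  I6: { [E → e e .] }  — reduce
  I7: { [F → d F .] }  — reduce
  I8: { [F → E e . x] }  — shift
  I9: { [F → E e x .] }  — reduce
  I10: { [E → , d . e], [E → , d . x] }  — shift
  I11: { [E → , d e .] }  — reduce
  I12: { [E → , d x .] }  — reduce

Every state is either a pure shift/goto state or contains exactly one complete item and nothing to shift — no conflicts. The grammar is LR(0).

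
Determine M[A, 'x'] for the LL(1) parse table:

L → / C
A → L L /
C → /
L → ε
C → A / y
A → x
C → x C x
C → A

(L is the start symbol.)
A → x

To find M[A, 'x'], we find productions for A where 'x' is in the predict set (PREDICT(N → α) = (FIRST(α) \ {ε}) ∪ (FOLLOW(N) if α ⇒* ε)).

Relevant sets:
  FIRST(L) = { '/', ε }

A → L L /: PREDICT = { '/' }
A → x: PREDICT = { 'x' }
  'x' is in predict set, so this production goes in M[A, 'x']

M[A, 'x'] = A → x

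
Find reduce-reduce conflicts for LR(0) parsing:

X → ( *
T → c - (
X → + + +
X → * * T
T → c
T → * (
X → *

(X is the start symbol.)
No reduce-reduce conflicts

Augment with X' → X and build the canonical LR(0) collection (I0 = CLOSURE({[X' → . X]}), then GOTO on every symbol after a dot until no new states appear). It has 15 states:
  I0: { [X → . ( *], [X → . * * T], [X → . *], [X → . + + +], [X' → . X] }  — shift
  I1: { [X → ( . *] }  — shift
  I2: { [X → * . * T], [X → * .] }  — shift, reduce
  I3: { [X → + . + +] }  — shift
  I4: { [X' → X .] }  — accept
  I5: { [X → + + . +] }  — shift
  I6: { [X → + + + .] }  — reduce
  I7: { [T → . * (], [T → . c - (], [T → . c], [X → * * . T] }  — shift
  I8: { [T → * . (] }  — shift
  I9: { [X → * * T .] }  — reduce
  I10: { [T → c . - (], [T → c .] }  — shift, reduce
  I11: { [T → c - . (] }  — shift
  I12: { [T → c - ( .] }  — reduce
  I13: { [T → * ( .] }  — reduce
  I14: { [X → ( * .] }  — reduce

No state contains more than one complete item.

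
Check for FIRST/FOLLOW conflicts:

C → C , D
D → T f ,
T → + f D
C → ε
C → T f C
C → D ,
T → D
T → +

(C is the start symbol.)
Yes. C → C ',' D with FOLLOW(C) on { ',' }

A FIRST/FOLLOW conflict occurs when a non-terminal N has a nullable alternative N → β (β ⇒* ε) and another alternative N → α with FIRST(α) ∩ FOLLOW(N) ≠ ∅: on such a lookahead the parser cannot decide between expanding α and letting N vanish via β.

Nullable non-terminals: C.
FIRST sets used below: FIRST(C) = { '+', ',', ε }, FIRST(T) = { '+' }, FIRST(D) = { '+' }

C: nullable alternative(s) C → ε; FOLLOW(C) = { $, ',' }
  C → C , D: FIRST \ {ε} = { '+', ',' } — overlaps FOLLOW(C) on { ',' }: CONFLICT
  C → ε: FIRST \ {ε} = { } — this is the only nullable alternative, skip
  C → T f C: FIRST \ {ε} = { '+' } — disjoint from FOLLOW(C)
  C → D ,: FIRST \ {ε} = { '+' } — disjoint from FOLLOW(C)

D, T have no nullable alternative, so no FIRST/FOLLOW check is needed there.

So the grammar has 1 FIRST/FOLLOW conflict (marked CONFLICT above).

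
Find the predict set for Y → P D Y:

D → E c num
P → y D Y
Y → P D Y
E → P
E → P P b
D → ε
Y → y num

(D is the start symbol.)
{ 'y' }

PREDICT(Y → P D Y) = (FIRST(RHS) \ {ε}) ∪ (FOLLOW(Y) if ε ∈ FIRST(RHS), i.e. RHS ⇒* ε)
FIRST(P) = { 'y' }
FIRST(P D Y) = { 'y' }
ε ∉ FIRST(P D Y), so FOLLOW(Y) is not added.
PREDICT(Y → P D Y) = { 'y' }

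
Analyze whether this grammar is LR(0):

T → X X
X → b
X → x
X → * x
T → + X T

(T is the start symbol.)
A grammar is LR(0) if no state in the canonical LR(0) collection has:
  - both a shift item (dot before a terminal) and a complete item (shift-reduce conflict), or
  - two or more complete items (reduce-reduce conflict; the accept item [T' → T .] counts as a complete item here).

Augment with T' → T and build the canonical LR(0) collection (I0 = CLOSURE({[T' → . T]}), then GOTO on every symbol after a dot until no new states appear). It has 11 states:
  I0: { [T → . + X T], [T → . X X], [T' → . T], [X → . * x], [X → . b], [X → . x] }  — shift
  I1: { [X → * . x] }  — shift
  I2: { [T → + . X T], [X → . * x], [X → . b], [X → . x] }  — shift
  I3: { [T' → T .] }  — accept
  I4: { [T → X . X], [X → . * x], [X → . b], [X → . x] }  — shift
  I5: { [X → b .] }  — reduce
  I6: { [X → x .] }  — reduce
  I7: { [T → X X .] }  — reduce
  I8: { [T → + X . T], [T → . + X T], [T → . X X], [X → . * x], [X → . b], [X → . x] }  — shift
  I9: { [T → + X T .] }  — reduce
  I10: { [X → * x .] }  — reduce

Every state is either a pure shift/goto state or contains exactly one complete item and nothing to shift — no conflicts. The grammar is LR(0).

Answer: Yes, the grammar is LR(0)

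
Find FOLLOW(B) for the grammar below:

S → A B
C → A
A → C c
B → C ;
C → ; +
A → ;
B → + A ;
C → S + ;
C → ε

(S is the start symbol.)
{ $, '+' }

In S → A B: B is at the end, add FOLLOW(S)

The FOLLOW sets referred to above (computed the same way, to a fixed point):
  FOLLOW(S) = { $, '+' }

Taking the union: FOLLOW(B) = { $, '+' }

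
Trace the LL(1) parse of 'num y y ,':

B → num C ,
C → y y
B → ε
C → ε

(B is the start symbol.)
LL(1) parsing maintains a stack (initially the start symbol over $) and the input. At each step: if the stack top is a terminal, match it against the current input token; if it is a non-terminal N, replace it with the RHS of M[N, lookahead] (the unique production whose predict set contains the lookahead).

Stack is shown with the top on the left.

Stack      Input        Action
------------------------------
B $        num y y , $  output B → num C ,
num C , $  num y y , $  match 'num'
C , $      y y , $      output C → y y
y y , $    y y , $      match 'y'
y , $      y , $        match 'y'
, $        , $          match ','
$          $            accept

The string is accepted.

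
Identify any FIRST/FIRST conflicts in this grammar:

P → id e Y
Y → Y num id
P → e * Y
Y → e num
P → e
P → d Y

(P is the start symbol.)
A FIRST/FIRST conflict occurs when two productions N → α and N → β for the same non-terminal have FIRST(α) ∩ FIRST(β) ≠ ∅ (with ε ∈ FIRST of a nullable right-hand side, so two nullable alternatives also conflict).

FIRST sets of the non-terminals at (or reachable through a nullable prefix from) the front of some alternative:
  FIRST(Y) = { 'e' }

Productions for P:
  P → id e Y: FIRST = { 'id' }
  P → e * Y: FIRST = { 'e' }
  P → e: FIRST = { 'e' }
  P → d Y: FIRST = { 'd' }
Productions for Y:
  Y → Y num id: FIRST = { 'e' }
  Y → e num: FIRST = { 'e' }

Conflict for P: P → e * Y and P → e
  Overlap: { 'e' }
Conflict for Y: Y → Y num id and Y → e num
  Overlap: { 'e' }

Answer: Yes. P → e '*' Y / P → e on { 'e' }; Y → Y num id / Y → e num on { 'e' }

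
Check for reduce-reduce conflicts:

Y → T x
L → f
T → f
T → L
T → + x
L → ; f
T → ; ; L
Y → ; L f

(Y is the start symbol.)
Yes — I6: [L → f .] vs [T → f .]; I10: [L → ; f .] vs [L → f .]

Augment with Y' → Y and build the canonical LR(0) collection (I0 = CLOSURE({[Y' → . Y]}), then GOTO on every symbol after a dot until no new states appear). It has 16 states:
  I0: { [L → . ; f], [L → . f], [T → . + x], [T → . ; ; L], [T → . L], [T → . f], [Y → . ; L f], [Y → . T x], [Y' → . Y] }  — shift
  I1: { [T → + . x] }  — shift
  I2: { [L → . ; f], [L → . f], [L → ; . f], [T → ; . ; L], [Y → ; . L f] }  — shift
  I3: { [T → L .] }  — reduce
  I4: { [Y → T . x] }  — shift
  I5: { [Y' → Y .] }  — accept
  I6: { [L → f .], [T → f .] }  — 2 reduces
  I7: { [Y → T x .] }  — reduce
  I8: { [L → . ; f], [L → . f], [L → ; . f], [T → ; ; . L] }  — shift
  I9: { [Y → ; L . f] }  — shift
  I10: { [L → ; f .], [L → f .] }  — 2 reduces
  I11: { [Y → ; L f .] }  — reduce
  I12: { [L → ; . f] }  — shift
  I13: { [T → ; ; L .] }  — reduce
  I14: { [L → ; f .] }  — reduce
  I15: { [T → + x .] }  — reduce

I6 contains complete items [L → f .], [T → f .] — reduce-reduce conflict.
I10 contains complete items [L → ; f .], [L → f .] — reduce-reduce conflict.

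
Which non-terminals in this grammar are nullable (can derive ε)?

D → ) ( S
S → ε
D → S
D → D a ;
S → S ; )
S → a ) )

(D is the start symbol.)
{ 'D', 'S' }

ε-productions: S → ε
So S is immediately nullable.
D → S: every symbol on the right is nullable, so D is nullable too.
Every non-terminal is now nullable.
Nullable = { 'D', 'S' }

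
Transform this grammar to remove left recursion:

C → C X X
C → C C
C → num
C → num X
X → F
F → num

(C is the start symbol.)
C → num C'
C → num X C'
C' → X X C'
C' → C C'
C' → ε
X → F
F → num

C is directly left-recursive. The standard transformation for
  A → A α₁ | ... | A α_m | β₁ | ... | β_n
is
  A  → β₁ A' | ... | β_n A'
  A' → α₁ A' | ... | α_m A' | ε

C → num becomes C → num C'
C → num X becomes C → num X C'
C → C X X becomes C' → X X C'
C → C C becomes C' → C C'
Add C' → ε

Productions for other non-terminals are unchanged:
  X → F
  F → num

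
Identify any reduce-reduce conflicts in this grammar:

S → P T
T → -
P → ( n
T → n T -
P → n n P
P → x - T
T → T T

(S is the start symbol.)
A reduce-reduce conflict occurs when an LR(0) state has two complete items [A → α .] and [B → β .] — both call for a reduction, and with no lookahead the parser cannot choose between them.

Augment with S' → S and build the canonical LR(0) collection (I0 = CLOSURE({[S' → . S]}), then GOTO on every symbol after a dot until no new states appear). It has 17 states:
  I0: { [P → . ( n], [P → . n n P], [P → . x - T], [S → . P T], [S' → . S] }  — shift
  I1: { [P → ( . n] }  — shift
  I2: { [S → P . T], [T → . -], [T → . T T], [T → . n T -] }  — shift
  I3: { [S' → S .] }  — accept
  I4: { [P → n . n P] }  — shift
  I5: { [P → x . - T] }  — shift
  I6: { [P → x - . T], [T → . -], [T → . T T], [T → . n T -] }  — shift
  I7: { [T → - .] }  — reduce
  I8: { [P → x - T .], [T → . -], [T → . T T], [T → . n T -], [T → T . T] }  — shift, reduce
  I9: { [T → . -], [T → . T T], [T → . n T -], [T → n . T -] }  — shift
  I10: { [T → . -], [T → . T T], [T → . n T -], [T → T . T], [T → n T . -] }  — shift
  I11: { [T → - .], [T → n T - .] }  — 2 reduces
  I12: { [T → . -], [T → . T T], [T → . n T -], [T → T . T], [T → T T .] }  — shift, reduce
  I13: { [P → . ( n], [P → . n n P], [P → . x - T], [P → n n . P] }  — shift
  I14: { [P → n n P .] }  — reduce
  I15: { [S → P T .], [T → . -], [T → . T T], [T → . n T -], [T → T . T] }  — shift, reduce
  I16: { [P → ( n .] }  — reduce

I11 contains complete items [T → - .], [T → n T - .] — reduce-reduce conflict.

Answer: Yes — I11: [T → - .] vs [T → n T - .]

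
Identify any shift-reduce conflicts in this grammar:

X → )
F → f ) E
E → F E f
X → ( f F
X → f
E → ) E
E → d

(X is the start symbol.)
Augment with X' → X and build the canonical LR(0) collection (I0 = CLOSURE({[X' → . X]}), then GOTO on every symbol after a dot until no new states appear). It has 16 states:
  I0: { [X → . ( f F], [X → . )], [X → . f], [X' → . X] }  — shift
  I1: { [X → ( . f F] }  — shift
  I2: { [X → ) .] }  — reduce
  I3: { [X' → X .] }  — accept
  I4: { [X → f .] }  — reduce
  I5: { [F → . f ) E], [X → ( f . F] }  — shift
  I6: { [X → ( f F .] }  — reduce
  I7: { [F → f . ) E] }  — shift
  I8: { [E → . ) E], [E → . F E f], [E → . d], [F → . f ) E], [F → f ) . E] }  — shift
  I9: { [E → ) . E], [E → . ) E], [E → . F E f], [E → . d], [F → . f ) E] }  — shift
  I10: { [F → f ) E .] }  — reduce
  I11: { [E → . ) E], [E → . F E f], [E → . d], [E → F . E f], [F → . f ) E] }  — shift
  I12: { [E → d .] }  — reduce
  I13: { [E → F E . f] }  — shift
  I14: { [E → F E f .] }  — reduce
  I15: { [E → ) E .] }  — reduce

No state contains both a complete item and a shift item.

Answer: No shift-reduce conflicts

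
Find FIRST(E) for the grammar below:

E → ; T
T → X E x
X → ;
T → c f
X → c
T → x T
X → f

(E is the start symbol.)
{ ';' }

To compute FIRST(E), examine every production with E on the left-hand side, reading each right-hand side left to right until a non-nullable symbol is reached.

From E → ; T:
  - ';' is a terminal: add ';' and stop

Collecting: FIRST(E) = { ';' }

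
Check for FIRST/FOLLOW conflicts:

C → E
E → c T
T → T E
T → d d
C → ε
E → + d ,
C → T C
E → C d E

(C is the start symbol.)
A FIRST/FOLLOW conflict occurs when a non-terminal N has a nullable alternative N → β (β ⇒* ε) and another alternative N → α with FIRST(α) ∩ FOLLOW(N) ≠ ∅: on such a lookahead the parser cannot decide between expanding α and letting N vanish via β.

Nullable non-terminals: C.
FIRST sets used below: FIRST(E) = { '+', 'c', 'd' }, FIRST(T) = { 'd' }

C: nullable alternative(s) C → ε; FOLLOW(C) = { $, 'd' }
  C → E: FIRST \ {ε} = { '+', 'c', 'd' } — overlaps FOLLOW(C) on { 'd' }: CONFLICT
  C → ε: FIRST \ {ε} = { } — this is the only nullable alternative, skip
  C → T C: FIRST \ {ε} = { 'd' } — overlaps FOLLOW(C) on { 'd' }: CONFLICT

E, T have no nullable alternative, so no FIRST/FOLLOW check is needed there.

So the grammar has 2 FIRST/FOLLOW conflicts (marked CONFLICT above).

Answer: Yes. C → E with FOLLOW(C) on { 'd' }; C → T C with FOLLOW(C) on { 'd' }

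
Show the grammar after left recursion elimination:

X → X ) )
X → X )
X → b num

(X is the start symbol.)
X → b num X'
X' → ) ) X'
X' → ) X'
X' → ε

X is directly left-recursive. The standard transformation for
  A → A α₁ | ... | A α_m | β₁ | ... | β_n
is
  A  → β₁ A' | ... | β_n A'
  A' → α₁ A' | ... | α_m A' | ε

X → b num becomes X → b num X'
X → X ) ) becomes X' → ) ) X'
X → X ) becomes X' → ) X'
Add X' → ε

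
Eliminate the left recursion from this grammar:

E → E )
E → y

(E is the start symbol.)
E is directly left-recursive. The standard transformation for
  A → A α₁ | ... | A α_m | β₁ | ... | β_n
is
  A  → β₁ A' | ... | β_n A'
  A' → α₁ A' | ... | α_m A' | ε

E → y becomes E → y E'
E → E ) becomes E' → ) E'
Add E' → ε

Resulting grammar:
E → y E'
E' → ) E'
E' → ε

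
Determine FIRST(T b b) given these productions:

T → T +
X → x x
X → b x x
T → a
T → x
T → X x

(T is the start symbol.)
{ 'a', 'b', 'x' }

FIRST sets of the non-terminals involved (from the grammar, by fixed-point iteration):
  FIRST(T) = { 'a', 'b', 'x' }

To compute FIRST(T b b), process the symbols left to right:
Symbol T is a non-terminal. Add FIRST(T) \ {ε} = { 'a', 'b', 'x' }
T is not nullable (ε ∉ FIRST(T)), so stop here.
FIRST(T b b) = { 'a', 'b', 'x' }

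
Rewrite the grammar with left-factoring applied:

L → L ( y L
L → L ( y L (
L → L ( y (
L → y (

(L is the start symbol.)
L → L ( y L'
L' → L L''
L'' → ε
L'' → (
L' → (
L → y (

Left-factoring transforms A → αβ₁ | αβ₂ into A → αA' and A' → β₁ | β₂
(α is the longest common prefix among the alternatives). Repeat until
no nonterminal has two alternatives with a common prefix.

Round 1: L has alternatives sharing prefix 'L ( y'. Introduce L': L → L ( y L'
  Add: L' → L
  Add: L' → L (
  Add: L' → (

Round 2: L' has alternatives sharing prefix 'L'. Introduce L'': L' → L L''
  Add: L'' → ε
  Add: L'' → (

No remaining common prefixes — done.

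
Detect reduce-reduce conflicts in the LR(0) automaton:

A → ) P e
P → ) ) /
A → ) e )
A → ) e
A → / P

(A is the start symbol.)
A reduce-reduce conflict occurs when an LR(0) state has two complete items [A → α .] and [B → β .] — both call for a reduction, and with no lookahead the parser cannot choose between them.

Augment with A' → A and build the canonical LR(0) collection (I0 = CLOSURE({[A' → . A]}), then GOTO on every symbol after a dot until no new states appear). It has 12 states:
  I0: { [A → . ) P e], [A → . ) e )], [A → . ) e], [A → . / P], [A' → . A] }  — shift
  I1: { [A → ) . P e], [A → ) . e )], [A → ) . e], [P → . ) ) /] }  — shift
  I2: { [A → / . P], [P → . ) ) /] }  — shift
  I3: { [A' → A .] }  — accept
  I4: { [P → ) . ) /] }  — shift
  I5: { [A → / P .] }  — reduce
  I6: { [P → ) ) . /] }  — shift
  I7: { [P → ) ) / .] }  — reduce
  I8: { [A → ) P . e] }  — shift
  I9: { [A → ) e . )], [A → ) e .] }  — shift, reduce
  I10: { [A → ) e ) .] }  — reduce
  I11: { [A → ) P e .] }  — reduce

No state contains more than one complete item.

Answer: No reduce-reduce conflicts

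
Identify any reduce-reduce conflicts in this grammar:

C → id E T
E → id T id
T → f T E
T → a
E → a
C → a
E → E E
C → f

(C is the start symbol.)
A reduce-reduce conflict occurs when an LR(0) state has two complete items [A → α .] and [B → β .] — both call for a reduction, and with no lookahead the parser cannot choose between them.

Augment with C' → C and build the canonical LR(0) collection (I0 = CLOSURE({[C' → . C]}), then GOTO on every symbol after a dot until no new states appear). It has 17 states:
  I0: { [C → . a], [C → . f], [C → . id E T], [C' → . C] }  — shift
  I1: { [C' → C .] }  — accept
  I2: { [C → a .] }  — reduce
  I3: { [C → f .] }  — reduce
  I4: { [C → id . E T], [E → . E E], [E → . a], [E → . id T id] }  — shift
  I5: { [C → id E . T], [E → . E E], [E → . a], [E → . id T id], [E → E . E], [T → . a], [T → . f T E] }  — shift
  I6: { [E → a .] }  — reduce
  I7: { [E → id . T id], [T → . a], [T → . f T E] }  — shift
  I8: { [E → id T . id] }  — shift
  I9: { [T → a .] }  — reduce
  I10: { [T → . a], [T → . f T E], [T → f . T E] }  — shift
  I11: { [E → . E E], [E → . a], [E → . id T id], [T → f T . E] }  — shift
  I12: { [E → . E E], [E → . a], [E → . id T id], [E → E . E], [T → f T E .] }  — shift, reduce
  I13: { [E → . E E], [E → . a], [E → . id T id], [E → E . E], [E → E E .] }  — shift, reduce
  I14: { [E → id T id .] }  — reduce
  I15: { [C → id E T .] }  — reduce
  I16: { [E → a .], [T → a .] }  — 2 reduces

I16 contains complete items [E → a .], [T → a .] — reduce-reduce conflict.

Answer: Yes — I16: [E → a .] vs [T → a .]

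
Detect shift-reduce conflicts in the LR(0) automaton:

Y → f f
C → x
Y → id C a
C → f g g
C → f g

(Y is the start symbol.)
A shift-reduce conflict occurs when an LR(0) state has both:
  - a complete (reduce) item [A → α .] (dot at the end), and
  - a shift item [B → β . c γ] (dot before a terminal).

Augment with Y' → Y and build the canonical LR(0) collection (I0 = CLOSURE({[Y' → . Y]}), then GOTO on every symbol after a dot until no new states appear). It has 11 states:
  I0: { [Y → . f f], [Y → . id C a], [Y' → . Y] }  — shift
  I1: { [Y' → Y .] }  — accept
  I2: { [Y → f . f] }  — shift
  I3: { [C → . f g g], [C → . f g], [C → . x], [Y → id . C a] }  — shift
  I4: { [Y → id C . a] }  — shift
  I5: { [C → f . g g], [C → f . g] }  — shift
  I6: { [C → x .] }  — reduce
  I7: { [C → f g . g], [C → f g .] }  — shift, reduce
  I8: { [C → f g g .] }  — reduce
  I9: { [Y → id C a .] }  — reduce
  I10: { [Y → f f .] }  — reduce

I7 contains reduce item [C → f g .] and shift item [C → f g . g] — shift-reduce conflict.

Answer: Yes — I7: [C → f g .] vs [C → f g . g]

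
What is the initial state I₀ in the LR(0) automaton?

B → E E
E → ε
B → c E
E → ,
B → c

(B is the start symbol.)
First, augment the grammar with B' → B
I₀ = CLOSURE({ [B' → . B] }):
  [B' → . B] has the dot before B: add [B → . E E], [B → . c E], [B → . c]
  [B → . E E] has the dot before E: add [E → .], [E → . ,]
No further items can be added.

I₀ = { [B → . E E], [B → . c E], [B → . c], [B' → . B], [E → . ,], [E → .] }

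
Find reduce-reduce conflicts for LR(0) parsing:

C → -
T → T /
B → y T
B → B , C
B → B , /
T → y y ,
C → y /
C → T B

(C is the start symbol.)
No reduce-reduce conflicts

A reduce-reduce conflict occurs when an LR(0) state has two complete items [A → α .] and [B → β .] — both call for a reduction, and with no lookahead the parser cannot choose between them.

Augment with C' → C and build the canonical LR(0) collection (I0 = CLOSURE({[C' → . C]}), then GOTO on every symbol after a dot until no new states appear). It has 16 states:
  I0: { [C → . -], [C → . T B], [C → . y /], [C' → . C], [T → . T /], [T → . y y ,] }  — shift
  I1: { [C → - .] }  — reduce
  I2: { [C' → C .] }  — accept
  I3: { [B → . B , /], [B → . B , C], [B → . y T], [C → T . B], [T → T . /] }  — shift
  I4: { [C → y . /], [T → y . y ,] }  — shift
  I5: { [C → y / .] }  — reduce
  I6: { [T → y y . ,] }  — shift
  I7: { [T → y y , .] }  — reduce
  I8: { [T → T / .] }  — reduce
  I9: { [B → B . , /], [B → B . , C], [C → T B .] }  — shift, reduce
  I10: { [B → y . T], [T → . T /], [T → . y y ,] }  — shift
  I11: { [B → y T .], [T → T . /] }  — shift, reduce
  I12: { [T → y . y ,] }  — shift
  I13: { [B → B , . /], [B → B , . C], [C → . -], [C → . T B], [C → . y /], [T → . T /], [T → . y y ,] }  — shift
  I14: { [B → B , / .] }  — reduce
  I15: { [B → B , C .] }  — reduce

No state contains more than one complete item.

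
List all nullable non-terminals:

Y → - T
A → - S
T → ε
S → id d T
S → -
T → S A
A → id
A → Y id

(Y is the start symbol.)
{ 'T' }

A non-terminal is nullable if it can derive ε (the empty string): either it has an ε-production, or it has a production whose right-hand side consists entirely of nullable non-terminals.

ε-productions: T → ε
So T is immediately nullable.
No further non-terminal can be added: every production for the remaining non-terminals contains a terminal or a non-nullable non-terminal.
Nullable = { 'T' }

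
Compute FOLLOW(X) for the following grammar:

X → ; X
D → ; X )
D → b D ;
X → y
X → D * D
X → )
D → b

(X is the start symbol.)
To compute FOLLOW(X), find every occurrence of X on a right-hand side N → α X β: add FIRST(β) \ {ε}, and if β is empty or nullable also add FOLLOW(N). Iterate to a fixed point.

X is the start symbol, so $ ∈ FOLLOW(X).
In X → ; X: X is at the end; this adds FOLLOW(X) to itself — nothing new
In D → ; X ): X is followed by ')', add FIRST(')') \ {ε} = { ')' }

Taking the union: FOLLOW(X) = { $, ')' }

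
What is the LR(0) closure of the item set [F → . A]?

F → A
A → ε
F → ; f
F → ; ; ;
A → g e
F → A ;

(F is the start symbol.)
To compute CLOSURE, for each item [A → α.Bβ] where B is a non-terminal, add [B → .γ] for all productions B → γ; repeat for the newly added items until nothing changes.

Start with: [F → . A]
  [F → . A] has the dot before A: add [A → .], [A → . g e]
No further items can be added.

CLOSURE = { [A → . g e], [A → .], [F → . A] }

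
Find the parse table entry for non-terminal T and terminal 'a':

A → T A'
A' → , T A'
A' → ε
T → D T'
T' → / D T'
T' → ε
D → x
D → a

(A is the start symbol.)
T → D T'

To find M[T, 'a'], we find productions for T where 'a' is in the predict set (PREDICT(N → α) = (FIRST(α) \ {ε}) ∪ (FOLLOW(N) if α ⇒* ε)).

Relevant sets:
  FIRST(D) = { 'a', 'x' }

T → D T': PREDICT = { 'a', 'x' }
  'a' is in predict set, so this production goes in M[T, 'a']

M[T, 'a'] = T → D T'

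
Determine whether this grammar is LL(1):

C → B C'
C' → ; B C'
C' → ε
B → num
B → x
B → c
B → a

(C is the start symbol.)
A grammar is LL(1) if for each non-terminal N with multiple productions, the predict sets of those productions are pairwise disjoint, where PREDICT(N → α) = (FIRST(α) \ {ε}) ∪ (FOLLOW(N) if α ⇒* ε).

Relevant sets:
  FOLLOW(C') = { $ }

For C':
  PREDICT(C' → ';' B C') = { ';' }
  PREDICT(C' → ε) = { $ }
For B:
  PREDICT(B → num) = { 'num' }
  PREDICT(B → x) = { 'x' }
  PREDICT(B → c) = { 'c' }
  PREDICT(B → a) = { 'a' }
C has a single production, so nothing to check there.

All predict sets are disjoint. The grammar IS LL(1).

Answer: Yes, the grammar is LL(1).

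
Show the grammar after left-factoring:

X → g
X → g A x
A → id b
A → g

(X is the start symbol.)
Left-factoring transforms A → αβ₁ | αβ₂ into A → αA' and A' → β₁ | β₂
(α is the longest common prefix among the alternatives). Repeat until
no nonterminal has two alternatives with a common prefix.

Round 1: X has alternatives sharing prefix 'g'. Introduce X': X → g X'
  Add: X' → ε
  Add: X' → A x

No remaining common prefixes — done.

Resulting grammar:
X → g X'
X' → ε
X' → A x
A → id b
A → g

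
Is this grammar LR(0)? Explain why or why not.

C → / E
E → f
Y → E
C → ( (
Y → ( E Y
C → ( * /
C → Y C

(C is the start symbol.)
Yes, the grammar is LR(0)

A grammar is LR(0) if no state in the canonical LR(0) collection has:
  - both a shift item (dot before a terminal) and a complete item (shift-reduce conflict), or
  - two or more complete items (reduce-reduce conflict; the accept item [C' → C .] counts as a complete item here).

Augment with C' → C and build the canonical LR(0) collection (I0 = CLOSURE({[C' → . C]}), then GOTO on every symbol after a dot until no new states appear). It has 15 states:
  I0: { [C → . ( (], [C → . ( * /], [C → . / E], [C → . Y C], [C' → . C], [E → . f], [Y → . ( E Y], [Y → . E] }  — shift
  I1: { [C → ( . (], [C → ( . * /], [E → . f], [Y → ( . E Y] }  — shift
  I2: { [C → / . E], [E → . f] }  — shift
  I3: { [C' → C .] }  — accept
  I4: { [Y → E .] }  — reduce
  I5: { [C → . ( (], [C → . ( * /], [C → . / E], [C → . Y C], [C → Y . C], [E → . f], [Y → . ( E Y], [Y → . E] }  — shift
  I6: { [E → f .] }  — reduce
  I7: { [C → Y C .] }  — reduce
  I8: { [C → / E .] }  — reduce
  I9: { [C → ( ( .] }  — reduce
  I10: { [C → ( * . /] }  — shift
  I11: { [E → . f], [Y → ( E . Y], [Y → . ( E Y], [Y → . E] }  — shift
  I12: { [E → . f], [Y → ( . E Y] }  — shift
  I13: { [Y → ( E Y .] }  — reduce
  I14: { [C → ( * / .] }  — reduce

Every state is either a pure shift/goto state or contains exactly one complete item and nothing to shift — no conflicts. The grammar is LR(0).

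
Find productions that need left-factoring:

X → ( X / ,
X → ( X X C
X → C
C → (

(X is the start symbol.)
Yes, X has productions with common prefix '( X'

Left-factoring is needed when two productions for the same non-terminal
share a common prefix on the right-hand side.

Productions for X:
  X → ( X / ,
  X → ( X X C
  X → C

Found common prefix '( X' in productions for X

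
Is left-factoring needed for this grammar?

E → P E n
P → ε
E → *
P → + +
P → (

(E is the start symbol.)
Left-factoring is needed when two productions for the same non-terminal
share a common prefix on the right-hand side.

Productions for E:
  E → P E n
  E → *
Productions for P:
  P → ε
  P → + +
  P → (

No common prefixes found.

Answer: No, left-factoring is not needed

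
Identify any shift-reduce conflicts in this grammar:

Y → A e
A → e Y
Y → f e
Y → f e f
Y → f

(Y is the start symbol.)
A shift-reduce conflict occurs when an LR(0) state has both:
  - a complete (reduce) item [A → α .] (dot at the end), and
  - a shift item [B → β . c γ] (dot before a terminal).

Augment with Y' → Y and build the canonical LR(0) collection (I0 = CLOSURE({[Y' → . Y]}), then GOTO on every symbol after a dot until no new states appear). It has 9 states:
  I0: { [A → . e Y], [Y → . A e], [Y → . f e f], [Y → . f e], [Y → . f], [Y' → . Y] }  — shift
  I1: { [Y → A . e] }  — shift
  I2: { [Y' → Y .] }  — accept
  I3: { [A → . e Y], [A → e . Y], [Y → . A e], [Y → . f e f], [Y → . f e], [Y → . f] }  — shift
  I4: { [Y → f . e f], [Y → f . e], [Y → f .] }  — shift, reduce
  I5: { [Y → f e . f], [Y → f e .] }  — shift, reduce
  I6: { [Y → f e f .] }  — reduce
  I7: { [A → e Y .] }  — reduce
  I8: { [Y → A e .] }  — reduce

I4 contains reduce item [Y → f .] and shift items [Y → f . e], [Y → f . e f] — shift-reduce conflict.
I5 contains reduce item [Y → f e .] and shift item [Y → f e . f] — shift-reduce conflict.

Answer: Yes — I4: [Y → f .] vs [Y → f . e]; I5: [Y → f e .] vs [Y → f e . f]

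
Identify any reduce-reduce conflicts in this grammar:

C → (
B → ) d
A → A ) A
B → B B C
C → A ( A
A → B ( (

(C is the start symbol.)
No reduce-reduce conflicts

A reduce-reduce conflict occurs when an LR(0) state has two complete items [A → α .] and [B → β .] — both call for a reduction, and with no lookahead the parser cannot choose between them.

Augment with C' → C and build the canonical LR(0) collection (I0 = CLOSURE({[C' → . C]}), then GOTO on every symbol after a dot until no new states appear). It has 17 states:
  I0: { [A → . A ) A], [A → . B ( (], [B → . ) d], [B → . B B C], [C → . (], [C → . A ( A], [C' → . C] }  — shift
  I1: { [C → ( .] }  — reduce
  I2: { [B → ) . d] }  — shift
  I3: { [A → A . ) A], [C → A . ( A] }  — shift
  I4: { [A → B . ( (], [B → . ) d], [B → . B B C], [B → B . B C] }  — shift
  I5: { [C' → C .] }  — accept
  I6: { [A → B ( . (] }  — shift
  I7: { [A → . A ) A], [A → . B ( (], [B → . ) d], [B → . B B C], [B → B . B C], [B → B B . C], [C → . (], [C → . A ( A] }  — shift
  I8: { [A → . A ) A], [A → . B ( (], [A → B . ( (], [B → . ) d], [B → . B B C], [B → B . B C], [B → B B . C], [C → . (], [C → . A ( A] }  — shift
  I9: { [B → B B C .] }  — reduce
  I10: { [A → B ( . (], [C → ( .] }  — shift, reduce
  I11: { [A → B ( ( .] }  — reduce
  I12: { [A → . A ) A], [A → . B ( (], [B → . ) d], [B → . B B C], [C → A ( . A] }  — shift
  I13: { [A → . A ) A], [A → . B ( (], [A → A ) . A], [B → . ) d], [B → . B B C] }  — shift
  I14: { [A → A ) A .], [A → A . ) A] }  — shift, reduce
  I15: { [A → A . ) A], [C → A ( A .] }  — shift, reduce
  I16: { [B → ) d .] }  — reduce

No state contains more than one complete item.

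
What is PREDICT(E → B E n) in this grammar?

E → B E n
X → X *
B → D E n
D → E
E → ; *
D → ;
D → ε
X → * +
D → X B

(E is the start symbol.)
PREDICT(E → B E n) = (FIRST(RHS) \ {ε}) ∪ (FOLLOW(E) if ε ∈ FIRST(RHS), i.e. RHS ⇒* ε)
FIRST(B) = { '*', ';' }
FIRST(B E n) = { '*', ';' }
ε ∉ FIRST(B E n), so FOLLOW(E) is not added.
PREDICT(E → B E n) = { '*', ';' }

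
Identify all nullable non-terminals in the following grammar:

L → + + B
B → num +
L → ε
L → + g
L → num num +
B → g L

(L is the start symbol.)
A non-terminal is nullable if it can derive ε (the empty string): either it has an ε-production, or it has a production whose right-hand side consists entirely of nullable non-terminals.

ε-productions: L → ε
So L is immediately nullable.
No further non-terminal can be added: every production for the remaining non-terminals contains a terminal or a non-nullable non-terminal.
Nullable = { 'L' }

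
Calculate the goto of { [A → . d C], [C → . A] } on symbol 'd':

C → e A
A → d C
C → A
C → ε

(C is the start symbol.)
GOTO(I, 'd') = CLOSURE({ [A → αX.β] : [A → α.Xβ] ∈ I, X = 'd' })

Items with dot before 'd', with the dot advanced:
  [A → . d C] → [A → d . C]
Closure of the advanced items:
  [A → d . C] has the dot before C: add [C → . e A], [C → . A], [C → .]
  [C → . A] has the dot before A: add [A → . d C]

GOTO = { [A → . d C], [A → d . C], [C → . A], [C → . e A], [C → .] }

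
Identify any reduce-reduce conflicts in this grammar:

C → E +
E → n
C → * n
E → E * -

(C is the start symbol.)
Augment with C' → C and build the canonical LR(0) collection (I0 = CLOSURE({[C' → . C]}), then GOTO on every symbol after a dot until no new states appear). It has 9 states:
  I0: { [C → . * n], [C → . E +], [C' → . C], [E → . E * -], [E → . n] }  — shift
  I1: { [C → * . n] }  — shift
  I2: { [C' → C .] }  — accept
  I3: { [C → E . +], [E → E . * -] }  — shift
  I4: { [E → n .] }  — reduce
  I5: { [E → E * . -] }  — shift
  I6: { [C → E + .] }  — reduce
  I7: { [E → E * - .] }  — reduce
  I8: { [C → * n .] }  — reduce

No state contains more than one complete item.

Answer: No reduce-reduce conflicts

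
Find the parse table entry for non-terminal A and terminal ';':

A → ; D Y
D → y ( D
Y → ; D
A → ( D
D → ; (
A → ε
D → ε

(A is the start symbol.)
To find M[A, ';'], we find productions for A where ';' is in the predict set (PREDICT(N → α) = (FIRST(α) \ {ε}) ∪ (FOLLOW(N) if α ⇒* ε)).

Relevant sets:
  FOLLOW(A) = { $ }

A → ; D Y: PREDICT = { ';' }
  ';' is in predict set, so this production goes in M[A, ';']
A → ( D: PREDICT = { '(' }
A → ε: PREDICT = { $ }

M[A, ';'] = A → ; D Y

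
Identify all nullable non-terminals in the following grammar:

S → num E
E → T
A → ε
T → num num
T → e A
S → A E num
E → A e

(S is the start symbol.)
A non-terminal is nullable if it can derive ε (the empty string): either it has an ε-production, or it has a production whose right-hand side consists entirely of nullable non-terminals.

ε-productions: A → ε
So A is immediately nullable.
No further non-terminal can be added: every production for the remaining non-terminals contains a terminal or a non-nullable non-terminal.
Nullable = { 'A' }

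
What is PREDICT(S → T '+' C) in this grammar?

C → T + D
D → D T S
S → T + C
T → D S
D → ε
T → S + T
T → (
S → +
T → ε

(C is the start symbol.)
PREDICT(S → T '+' C) = (FIRST(RHS) \ {ε}) ∪ (FOLLOW(S) if ε ∈ FIRST(RHS), i.e. RHS ⇒* ε)
FIRST(T) = { '(', '+', ε }
FIRST(T '+' C) = { '(', '+' }
ε ∉ FIRST(T '+' C), so FOLLOW(S) is not added.
PREDICT(S → T '+' C) = { '(', '+' }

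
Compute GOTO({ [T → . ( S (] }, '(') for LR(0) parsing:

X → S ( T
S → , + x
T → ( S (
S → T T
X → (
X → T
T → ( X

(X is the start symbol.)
GOTO(I, '(') = CLOSURE({ [A → αX.β] : [A → α.Xβ] ∈ I, X = '(' })

Items with dot before '(', with the dot advanced:
  [T → . ( S (] → [T → ( . S (]
Closure of the advanced items:
  [T → ( . S (] has the dot before S: add [S → . , + x], [S → . T T]
  [S → . T T] has the dot before T: add [T → . ( S (], [T → . ( X]

GOTO = { [S → . , + x], [S → . T T], [T → ( . S (], [T → . ( S (], [T → . ( X] }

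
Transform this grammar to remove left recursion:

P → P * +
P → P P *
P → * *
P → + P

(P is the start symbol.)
P → * * P'
P → + P P'
P' → * + P'
P' → P * P'
P' → ε

P is directly left-recursive. The standard transformation for
  A → A α₁ | ... | A α_m | β₁ | ... | β_n
is
  A  → β₁ A' | ... | β_n A'
  A' → α₁ A' | ... | α_m A' | ε

P → * * becomes P → * * P'
P → + P becomes P → + P P'
P → P * + becomes P' → * + P'
P → P P * becomes P' → P * P'
Add P' → ε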